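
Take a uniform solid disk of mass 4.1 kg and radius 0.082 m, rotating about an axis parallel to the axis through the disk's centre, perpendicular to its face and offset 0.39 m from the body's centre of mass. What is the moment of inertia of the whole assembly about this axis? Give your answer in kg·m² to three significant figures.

I_cm = (1/2)MR² = (1/2)(4.1)(0.082)² = 0.013784 kg·m²; centre at d = 0.39 m, so I = I_cm + Md² gives I = 0.013784 + (4.1)(0.39)² = 0.63739 kg·m².

0.637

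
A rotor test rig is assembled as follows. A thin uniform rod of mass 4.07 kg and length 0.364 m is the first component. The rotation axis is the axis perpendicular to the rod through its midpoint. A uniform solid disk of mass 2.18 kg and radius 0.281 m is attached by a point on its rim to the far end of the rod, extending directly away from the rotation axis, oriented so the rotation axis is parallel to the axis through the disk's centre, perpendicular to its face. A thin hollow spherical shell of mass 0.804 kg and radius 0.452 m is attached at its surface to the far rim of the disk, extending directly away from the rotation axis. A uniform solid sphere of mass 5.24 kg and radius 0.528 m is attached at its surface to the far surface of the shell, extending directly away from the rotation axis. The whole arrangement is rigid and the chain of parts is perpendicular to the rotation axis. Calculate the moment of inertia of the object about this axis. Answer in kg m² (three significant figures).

27.3

Thin rod: I_cm = (1/12)ML² = (1/12)(4.07)(0.364)² = 0.044938 kg m²; axis through the centre, so I = 0.044938 kg m².
Solid disk: I_cm = (1/2)MR² = (1/2)(2.18)(0.281)² = 0.086067 kg m²; centre at d = 0.182 + 0.281 = 0.463 m, so the parallel axis theorem gives I = 0.086067 + (2.18)(0.463)² = 0.55339 kg m².
Spherical shell: I_cm = (2/3)MR² = (2/3)(0.804)(0.452)² = 0.10951 kg m²; centre at d = 0.182 + 0.281 + 0.281 + 0.452 = 1.196 m, so the parallel axis theorem gives I = 0.10951 + (0.804)(1.196)² = 1.2596 kg m².
Solid sphere: I_cm = (2/5)MR² = (2/5)(5.24)(0.528)² = 0.58433 kg m²; centre at d = 0.182 + 0.281 + 0.281 + 0.452 + 0.452 + 0.528 = 2.176 m, so the parallel axis theorem gives I = 0.58433 + (5.24)(2.176)² = 25.396 kg m².
Total I = 0.044938 + 0.55339 + 1.2596 + 25.396 = 27.253 kg m².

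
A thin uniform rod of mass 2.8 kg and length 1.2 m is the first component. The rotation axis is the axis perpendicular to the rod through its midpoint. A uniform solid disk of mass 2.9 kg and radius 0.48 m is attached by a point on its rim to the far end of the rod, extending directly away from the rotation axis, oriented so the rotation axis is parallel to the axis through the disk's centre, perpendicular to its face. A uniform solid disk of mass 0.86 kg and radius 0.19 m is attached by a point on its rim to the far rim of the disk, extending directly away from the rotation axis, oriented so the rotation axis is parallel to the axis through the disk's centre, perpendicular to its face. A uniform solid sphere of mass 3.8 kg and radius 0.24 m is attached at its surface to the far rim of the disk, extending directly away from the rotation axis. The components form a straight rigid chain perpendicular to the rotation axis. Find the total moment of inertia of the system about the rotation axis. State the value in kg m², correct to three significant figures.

24.8

Thin rod: I_cm = (1/12)ML² = (1/12)(2.8)(1.2)² = 0.336 kg m²; axis through the centre, so I = 0.336 kg m².
Solid disk: I_cm = (1/2)MR² = (1/2)(2.9)(0.48)² = 0.33408 kg m²; centre at d = 0.6 + 0.48 = 1.08 m, so the parallel axis theorem gives I = 0.33408 + (2.9)(1.08)² = 3.7166 kg m².
Solid disk: I_cm = (1/2)MR² = (1/2)(0.86)(0.19)² = 0.015523 kg m²; centre at d = 0.6 + 0.48 + 0.48 + 0.19 = 1.75 m, so the parallel axis theorem gives I = 0.015523 + (0.86)(1.75)² = 2.6493 kg m².
Solid sphere: I_cm = (2/5)MR² = (2/5)(3.8)(0.24)² = 0.087552 kg m²; centre at d = 0.6 + 0.48 + 0.48 + 0.19 + 0.19 + 0.24 = 2.18 m, so the parallel axis theorem gives I = 0.087552 + (3.8)(2.18)² = 18.147 kg m².
Total I = 0.336 + 3.7166 + 2.6493 + 18.147 = 24.849 kg m².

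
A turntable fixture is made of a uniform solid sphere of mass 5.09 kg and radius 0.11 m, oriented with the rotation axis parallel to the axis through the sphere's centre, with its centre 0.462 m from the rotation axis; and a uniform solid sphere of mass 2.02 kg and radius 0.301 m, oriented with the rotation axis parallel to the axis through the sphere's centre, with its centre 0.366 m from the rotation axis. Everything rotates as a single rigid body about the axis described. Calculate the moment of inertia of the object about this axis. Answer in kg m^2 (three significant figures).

1.45

Solid sphere: I_cm = (2/5)MR² = (2/5)(5.09)(0.11)² = 0.024636 kg m^2; centre at d = 0.462 m, so the parallel axis theorem gives I = 0.024636 + (5.09)(0.462)² = 1.1111 kg m^2.
Solid sphere: I_cm = (2/5)MR² = (2/5)(2.02)(0.301)² = 0.073206 kg m^2; centre at d = 0.366 m, so the parallel axis theorem gives I = 0.073206 + (2.02)(0.366)² = 0.3438 kg m^2.
Total I = 1.1111 + 0.3438 = 1.4549 kg m^2.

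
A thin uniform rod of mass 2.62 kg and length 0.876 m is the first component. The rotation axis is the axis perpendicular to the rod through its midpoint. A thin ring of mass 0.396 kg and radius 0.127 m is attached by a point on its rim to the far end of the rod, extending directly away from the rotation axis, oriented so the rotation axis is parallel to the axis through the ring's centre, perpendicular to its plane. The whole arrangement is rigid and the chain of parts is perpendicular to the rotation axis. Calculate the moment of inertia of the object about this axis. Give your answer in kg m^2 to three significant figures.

0.300

Thin rod: I_cm = (1/12)ML² = (1/12)(2.62)(0.876)² = 0.16754 kg m^2; axis through the centre, so I = 0.16754 kg m^2.
Thin ring: I_cm = MR² = (0.396)(0.127)² = 0.0063871 kg m^2; centre at d = 0.438 + 0.127 = 0.565 m, so I = I_cm + Md² gives I = 0.0063871 + (0.396)(0.565)² = 0.1328 kg m^2.
Total I = 0.16754 + 0.1328 = 0.30034 kg m^2.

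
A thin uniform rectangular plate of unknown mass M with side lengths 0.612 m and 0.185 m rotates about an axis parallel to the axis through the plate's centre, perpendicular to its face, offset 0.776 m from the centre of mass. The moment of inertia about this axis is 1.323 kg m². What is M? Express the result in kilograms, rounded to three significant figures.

2.08

I = I_cm + Md² = (1/12)M(a²+b²) + Md² = M·[0.0833333·[(0.612)² + (0.185)²] + (0.776)²] = M·0.63624.
So M = 1.323 / 0.63624 = 2.0794 kg.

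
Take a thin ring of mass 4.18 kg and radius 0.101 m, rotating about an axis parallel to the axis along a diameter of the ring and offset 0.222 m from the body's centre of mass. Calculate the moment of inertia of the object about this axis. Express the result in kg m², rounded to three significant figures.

0.227

I_cm = (1/2)MR² = (1/2)(4.18)(0.101)² = 0.02132 kg m²; centre at d = 0.222 m, so I = I_cm + Md² gives I = 0.02132 + (4.18)(0.222)² = 0.22733 kg m².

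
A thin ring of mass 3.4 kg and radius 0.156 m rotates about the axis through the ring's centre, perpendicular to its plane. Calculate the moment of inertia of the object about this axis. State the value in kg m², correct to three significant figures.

I_cm = MR² = (3.4)(0.156)² = 0.082742 kg m²; axis through the centre, so I = 0.082742 kg m².

0.0827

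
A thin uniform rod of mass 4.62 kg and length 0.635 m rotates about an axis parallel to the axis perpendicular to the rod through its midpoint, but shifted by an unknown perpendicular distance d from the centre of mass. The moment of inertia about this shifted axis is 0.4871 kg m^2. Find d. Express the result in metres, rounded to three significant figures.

About the centre-of-mass axis, I_cm = (1/12)ML² = (1/12)(4.62)(0.635)² = 0.15524 kg m^2.
Parallel axis theorem: I = I_cm + Md², so Md² = 0.4871 − 0.15524 = 0.33186 kg m^2.
d = √(0.33186 / 4.62) = 0.26801 m.

0.268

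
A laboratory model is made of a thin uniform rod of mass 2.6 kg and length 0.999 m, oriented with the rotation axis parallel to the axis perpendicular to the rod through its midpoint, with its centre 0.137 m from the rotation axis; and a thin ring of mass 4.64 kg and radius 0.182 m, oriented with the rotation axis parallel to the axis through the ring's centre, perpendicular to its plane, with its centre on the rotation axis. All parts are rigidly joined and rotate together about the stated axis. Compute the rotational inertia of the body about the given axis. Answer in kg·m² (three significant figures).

Thin rod: I_cm = (1/12)ML² = (1/12)(2.6)(0.999)² = 0.21623 kg·m²; centre at d = 0.137 m, so the parallel axis theorem gives I = 0.21623 + (2.6)(0.137)² = 0.26503 kg·m².
Thin ring: I_cm = MR² = (4.64)(0.182)² = 0.1537 kg·m²; axis through the centre, so I = 0.1537 kg·m².
Total I = 0.26503 + 0.1537 = 0.41873 kg·m².

0.419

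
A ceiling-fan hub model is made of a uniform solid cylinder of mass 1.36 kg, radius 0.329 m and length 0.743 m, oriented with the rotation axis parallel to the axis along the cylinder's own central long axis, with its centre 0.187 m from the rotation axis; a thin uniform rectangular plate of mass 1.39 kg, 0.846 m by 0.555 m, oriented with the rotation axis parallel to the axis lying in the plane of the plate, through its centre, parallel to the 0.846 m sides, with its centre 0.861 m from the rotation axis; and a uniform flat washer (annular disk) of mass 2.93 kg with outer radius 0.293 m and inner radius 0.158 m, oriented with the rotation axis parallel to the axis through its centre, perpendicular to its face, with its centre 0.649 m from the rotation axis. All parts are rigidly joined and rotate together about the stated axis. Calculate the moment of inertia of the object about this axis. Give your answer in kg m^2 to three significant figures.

2.58

Solid cylinder: I_cm = (1/2)MR² = (1/2)(1.36)(0.329)² = 0.073604 kg m^2; centre at d = 0.187 m, so I = I_cm + Md² gives I = 0.073604 + (1.36)(0.187)² = 0.12116 kg m^2.
Rectangular plate: I_cm = (1/12)Mb² = (1/12)(1.39)(0.555)² = 0.03568 kg m^2; centre at d = 0.861 m, so I = I_cm + Md² gives I = 0.03568 + (1.39)(0.861)² = 1.0661 kg m^2.
Annular disk: I_cm = (1/2)M(R²+r²) = (1/2)(2.93)[(0.293)² + (0.158)²] = 0.16234 kg m^2; centre at d = 0.649 m, so I = I_cm + Md² gives I = 0.16234 + (2.93)(0.649)² = 1.3965 kg m^2.
Total I = 0.12116 + 1.0661 + 1.3965 = 2.5837 kg m^2.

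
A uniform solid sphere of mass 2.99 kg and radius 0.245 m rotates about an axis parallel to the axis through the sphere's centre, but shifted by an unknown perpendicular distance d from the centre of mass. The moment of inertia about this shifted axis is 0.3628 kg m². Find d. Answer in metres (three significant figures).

About the centre-of-mass axis, I_cm = (2/5)MR² = (2/5)(2.99)(0.245)² = 0.07179 kg m².
Parallel axis theorem: I = I_cm + Md², so Md² = 0.3628 − 0.07179 = 0.29101 kg m².
d = √(0.29101 / 2.99) = 0.31197 m.

0.312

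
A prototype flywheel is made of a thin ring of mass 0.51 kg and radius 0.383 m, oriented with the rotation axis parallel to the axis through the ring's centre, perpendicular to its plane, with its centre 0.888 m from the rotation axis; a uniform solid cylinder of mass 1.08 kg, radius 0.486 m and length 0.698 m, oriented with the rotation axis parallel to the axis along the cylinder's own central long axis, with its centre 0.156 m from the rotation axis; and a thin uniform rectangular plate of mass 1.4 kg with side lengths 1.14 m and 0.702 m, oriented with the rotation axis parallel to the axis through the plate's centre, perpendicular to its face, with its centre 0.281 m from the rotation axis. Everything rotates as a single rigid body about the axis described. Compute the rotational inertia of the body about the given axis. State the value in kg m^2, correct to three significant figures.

0.950

Thin ring: I_cm = MR² = (0.51)(0.383)² = 0.074811 kg m^2; centre at d = 0.888 m, so I = I_cm + Md² gives I = 0.074811 + (0.51)(0.888)² = 0.47697 kg m^2.
Solid cylinder: I_cm = (1/2)MR² = (1/2)(1.08)(0.486)² = 0.12755 kg m^2; centre at d = 0.156 m, so I = I_cm + Md² gives I = 0.12755 + (1.08)(0.156)² = 0.15383 kg m^2.
Rectangular plate: I_cm = (1/12)M(a²+b²) = (1/12)(1.4)[(1.14)² + (0.702)²] = 0.20911 kg m^2; centre at d = 0.281 m, so I = I_cm + Md² gives I = 0.20911 + (1.4)(0.281)² = 0.31966 kg m^2.
Total I = 0.47697 + 0.15383 + 0.31966 = 0.95046 kg m^2.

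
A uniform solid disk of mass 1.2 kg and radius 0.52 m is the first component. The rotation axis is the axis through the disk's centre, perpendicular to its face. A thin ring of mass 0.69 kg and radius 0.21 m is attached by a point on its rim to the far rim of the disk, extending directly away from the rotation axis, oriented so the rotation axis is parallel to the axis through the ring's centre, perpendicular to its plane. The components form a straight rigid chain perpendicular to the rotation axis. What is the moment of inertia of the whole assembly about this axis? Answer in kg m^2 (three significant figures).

Solid disk: I_cm = (1/2)MR² = (1/2)(1.2)(0.52)² = 0.16224 kg m^2; axis through the centre, so I = 0.16224 kg m^2.
Thin ring: I_cm = MR² = (0.69)(0.21)² = 0.030429 kg m^2; centre at d = 0.52 + 0.21 = 0.73 m, so I = I_cm + Md² gives I = 0.030429 + (0.69)(0.73)² = 0.39813 kg m^2.
Total I = 0.16224 + 0.39813 = 0.56037 kg m^2.

0.560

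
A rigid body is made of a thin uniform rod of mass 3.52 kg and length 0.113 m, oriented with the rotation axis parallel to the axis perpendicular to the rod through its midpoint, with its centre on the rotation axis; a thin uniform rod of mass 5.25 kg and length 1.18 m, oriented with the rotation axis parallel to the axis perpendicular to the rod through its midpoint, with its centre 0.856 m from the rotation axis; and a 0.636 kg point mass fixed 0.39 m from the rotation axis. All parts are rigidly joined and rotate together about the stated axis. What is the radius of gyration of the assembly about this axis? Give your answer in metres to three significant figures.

0.696

Thin rod: I_cm = (1/12)ML² = (1/12)(3.52)(0.113)² = 0.0037456 kg m^2; axis through the centre, so I = 0.0037456 kg m^2.
Thin rod: I_cm = (1/12)ML² = (1/12)(5.25)(1.18)² = 0.60917 kg m^2; centre at d = 0.856 m, so the parallel axis theorem gives I = 0.60917 + (5.25)(0.856)² = 4.456 kg m^2.
Point mass: I_cm = 0; centre at d = 0.39 m, so the parallel axis theorem gives I = 0 + (0.636)(0.39)² = 0.096736 kg m^2.
Total I = 4.5565 kg m^2; total mass M = 9.406 kg.
k = √(I/M) = √(4.5565/9.406) = 0.69601 m.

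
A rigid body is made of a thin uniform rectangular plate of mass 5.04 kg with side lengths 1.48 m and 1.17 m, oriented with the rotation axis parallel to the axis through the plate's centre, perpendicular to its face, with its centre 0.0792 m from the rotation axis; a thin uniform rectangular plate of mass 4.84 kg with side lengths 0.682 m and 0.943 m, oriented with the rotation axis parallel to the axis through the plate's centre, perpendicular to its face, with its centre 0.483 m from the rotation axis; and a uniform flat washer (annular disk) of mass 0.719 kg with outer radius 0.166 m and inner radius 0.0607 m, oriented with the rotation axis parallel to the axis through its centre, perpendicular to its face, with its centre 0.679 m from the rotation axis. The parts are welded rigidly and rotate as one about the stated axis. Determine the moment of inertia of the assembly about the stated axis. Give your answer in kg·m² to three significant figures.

Rectangular plate: I_cm = (1/12)M(a²+b²) = (1/12)(5.04)[(1.48)² + (1.17)²] = 1.4949 kg·m²; centre at d = 0.0792 m, so I = I_cm + Md² gives I = 1.4949 + (5.04)(0.0792)² = 1.5265 kg·m².
Rectangular plate: I_cm = (1/12)M(a²+b²) = (1/12)(4.84)[(0.682)² + (0.943)²] = 0.54626 kg·m²; centre at d = 0.483 m, so I = I_cm + Md² gives I = 0.54626 + (4.84)(0.483)² = 1.6754 kg·m².
Annular disk: I_cm = (1/2)M(R²+r²) = (1/2)(0.719)[(0.166)² + (0.0607)²] = 0.011231 kg·m²; centre at d = 0.679 m, so I = I_cm + Md² gives I = 0.011231 + (0.719)(0.679)² = 0.34272 kg·m².
Total I = 1.5265 + 1.6754 + 0.34272 = 3.5446 kg·m².

3.54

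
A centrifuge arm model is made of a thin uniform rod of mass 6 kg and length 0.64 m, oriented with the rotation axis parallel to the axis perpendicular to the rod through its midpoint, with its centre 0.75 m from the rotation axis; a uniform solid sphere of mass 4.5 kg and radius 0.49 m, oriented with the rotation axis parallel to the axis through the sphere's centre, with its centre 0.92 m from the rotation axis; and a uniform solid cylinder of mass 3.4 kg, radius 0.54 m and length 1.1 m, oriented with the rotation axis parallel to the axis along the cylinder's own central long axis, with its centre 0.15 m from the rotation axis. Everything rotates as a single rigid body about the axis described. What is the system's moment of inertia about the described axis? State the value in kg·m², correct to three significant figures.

8.39

Thin rod: I_cm = (1/12)ML² = (1/12)(6)(0.64)² = 0.2048 kg·m²; centre at d = 0.75 m, so I = I_cm + Md² gives I = 0.2048 + (6)(0.75)² = 3.5798 kg·m².
Solid sphere: I_cm = (2/5)MR² = (2/5)(4.5)(0.49)² = 0.43218 kg·m²; centre at d = 0.92 m, so I = I_cm + Md² gives I = 0.43218 + (4.5)(0.92)² = 4.241 kg·m².
Solid cylinder: I_cm = (1/2)MR² = (1/2)(3.4)(0.54)² = 0.49572 kg·m²; centre at d = 0.15 m, so I = I_cm + Md² gives I = 0.49572 + (3.4)(0.15)² = 0.57222 kg·m².
Total I = 3.5798 + 4.241 + 0.57222 = 8.393 kg·m².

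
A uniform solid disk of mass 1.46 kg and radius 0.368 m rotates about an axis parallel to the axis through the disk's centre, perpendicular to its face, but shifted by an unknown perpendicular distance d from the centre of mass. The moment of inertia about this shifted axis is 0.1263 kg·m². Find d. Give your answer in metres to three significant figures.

0.137

About the centre-of-mass axis, I_cm = (1/2)MR² = (1/2)(1.46)(0.368)² = 0.09886 kg·m².
Parallel axis theorem: I = I_cm + Md², so Md² = 0.1263 − 0.09886 = 0.02744 kg·m².
d = √(0.02744 / 1.46) = 0.13709 m.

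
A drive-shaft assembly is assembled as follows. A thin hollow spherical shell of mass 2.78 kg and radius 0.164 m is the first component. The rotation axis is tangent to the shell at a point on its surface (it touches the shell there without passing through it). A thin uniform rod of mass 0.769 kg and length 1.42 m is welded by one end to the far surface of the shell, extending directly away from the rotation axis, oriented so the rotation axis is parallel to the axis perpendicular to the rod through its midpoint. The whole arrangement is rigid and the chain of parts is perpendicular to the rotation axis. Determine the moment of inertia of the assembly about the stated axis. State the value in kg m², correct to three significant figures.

1.08

Spherical shell: I_cm = (2/3)MR² = (2/3)(2.78)(0.164)² = 0.049847 kg m²; centre at d = 0.164 m, so I = I_cm + Md² gives I = 0.049847 + (2.78)(0.164)² = 0.12462 kg m².
Thin rod: I_cm = (1/12)ML² = (1/12)(0.769)(1.42)² = 0.12922 kg m²; centre at d = 0.164 + 0.164 + 0.71 = 1.038 m, so I = I_cm + Md² gives I = 0.12922 + (0.769)(1.038)² = 0.95777 kg m².
Total I = 0.12462 + 0.95777 = 1.0824 kg m².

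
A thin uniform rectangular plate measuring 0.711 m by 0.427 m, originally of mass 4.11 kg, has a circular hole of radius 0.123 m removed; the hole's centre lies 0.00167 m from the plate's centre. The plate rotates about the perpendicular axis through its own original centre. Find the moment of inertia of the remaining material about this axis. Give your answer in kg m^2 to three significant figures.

0.231

Unpierced body about its centre: I₀ = (1/12)M(a²+b²) = (1/12)(4.11)[(0.711)² + (0.427)²] = 0.23559 kg m^2.
The removed disk has mass m = M·πr²/(ab) = (4.11)·π(0.123)²/(0.711·0.427) = 0.64343 kg (same uniform areal density).
Its moment of inertia about the rotation axis (parallel-axis theorem): I_hole = (1/2)mr² + md² = (1/2)(0.64343)(0.123)² + (0.64343)(0.00167)² = 0.0048691 kg m^2.
Treating the hole as negative mass, I = I₀ − I_hole = 0.23559 − 0.0048691 = 0.23072 kg m^2.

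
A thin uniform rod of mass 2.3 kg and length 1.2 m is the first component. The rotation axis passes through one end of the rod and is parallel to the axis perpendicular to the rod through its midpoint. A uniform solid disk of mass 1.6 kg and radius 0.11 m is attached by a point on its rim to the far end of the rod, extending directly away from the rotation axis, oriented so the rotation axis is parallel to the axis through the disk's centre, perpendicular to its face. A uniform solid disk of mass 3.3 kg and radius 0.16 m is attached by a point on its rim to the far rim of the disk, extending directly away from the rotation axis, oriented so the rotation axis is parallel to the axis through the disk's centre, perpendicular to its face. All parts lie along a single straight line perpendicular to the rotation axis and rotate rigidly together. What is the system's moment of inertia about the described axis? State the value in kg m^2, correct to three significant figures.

Thin rod: I_cm = (1/12)ML² = (1/12)(2.3)(1.2)² = 0.276 kg m^2; centre at d = 0.6 m, so the parallel axis theorem gives I = 0.276 + (2.3)(0.6)² = 1.104 kg m^2.
Solid disk: I_cm = (1/2)MR² = (1/2)(1.6)(0.11)² = 0.00968 kg m^2; centre at d = 0.6 + 0.6 + 0.11 = 1.31 m, so the parallel axis theorem gives I = 0.00968 + (1.6)(1.31)² = 2.7554 kg m^2.
Solid disk: I_cm = (1/2)MR² = (1/2)(3.3)(0.16)² = 0.04224 kg m^2; centre at d = 0.6 + 0.6 + 0.11 + 0.11 + 0.16 = 1.58 m, so the parallel axis theorem gives I = 0.04224 + (3.3)(1.58)² = 8.2804 kg m^2.
Total I = 1.104 + 2.7554 + 8.2804 = 12.14 kg m^2.

12.1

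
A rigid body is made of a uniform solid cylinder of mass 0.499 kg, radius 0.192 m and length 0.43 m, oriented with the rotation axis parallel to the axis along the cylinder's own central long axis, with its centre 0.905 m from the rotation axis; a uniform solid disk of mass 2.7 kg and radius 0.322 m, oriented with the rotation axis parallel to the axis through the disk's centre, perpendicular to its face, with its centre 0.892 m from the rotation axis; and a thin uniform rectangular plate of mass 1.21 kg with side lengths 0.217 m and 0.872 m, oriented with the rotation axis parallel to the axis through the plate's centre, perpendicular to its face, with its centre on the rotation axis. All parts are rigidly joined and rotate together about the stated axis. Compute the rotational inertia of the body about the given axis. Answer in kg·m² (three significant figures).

2.79

Solid cylinder: I_cm = (1/2)MR² = (1/2)(0.499)(0.192)² = 0.0091976 kg·m²; centre at d = 0.905 m, so I = I_cm + Md² gives I = 0.0091976 + (0.499)(0.905)² = 0.41789 kg·m².
Solid disk: I_cm = (1/2)MR² = (1/2)(2.7)(0.322)² = 0.13997 kg·m²; centre at d = 0.892 m, so I = I_cm + Md² gives I = 0.13997 + (2.7)(0.892)² = 2.2883 kg·m².
Rectangular plate: I_cm = (1/12)M(a²+b²) = (1/12)(1.21)[(0.217)² + (0.872)²] = 0.08142 kg·m²; axis through the centre, so I = 0.08142 kg·m².
Total I = 0.41789 + 2.2883 + 0.08142 = 2.7876 kg·m².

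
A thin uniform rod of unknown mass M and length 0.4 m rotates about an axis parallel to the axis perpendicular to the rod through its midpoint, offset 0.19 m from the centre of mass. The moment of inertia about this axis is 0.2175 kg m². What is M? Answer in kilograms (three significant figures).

I = I_cm + Md² = (1/12)ML² + Md² = M·[0.0833333·(0.4)² + (0.19)²] = M·0.049433.
So M = 0.2175 / 0.049433 = 4.3999 kg.

4.40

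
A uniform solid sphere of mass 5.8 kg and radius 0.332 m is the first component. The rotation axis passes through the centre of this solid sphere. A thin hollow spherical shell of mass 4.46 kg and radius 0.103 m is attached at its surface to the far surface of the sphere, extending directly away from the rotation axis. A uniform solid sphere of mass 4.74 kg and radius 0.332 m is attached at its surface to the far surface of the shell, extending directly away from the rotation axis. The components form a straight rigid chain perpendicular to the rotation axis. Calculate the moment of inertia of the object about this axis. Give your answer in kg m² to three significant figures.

4.93

Solid sphere: I_cm = (2/5)MR² = (2/5)(5.8)(0.332)² = 0.25572 kg m²; axis through the centre, so I = 0.25572 kg m².
Spherical shell: I_cm = (2/3)MR² = (2/3)(4.46)(0.103)² = 0.031544 kg m²; centre at d = 0.332 + 0.103 = 0.435 m, so the parallel axis theorem gives I = 0.031544 + (4.46)(0.435)² = 0.87549 kg m².
Solid sphere: I_cm = (2/5)MR² = (2/5)(4.74)(0.332)² = 0.20898 kg m²; centre at d = 0.332 + 0.103 + 0.103 + 0.332 = 0.87 m, so the parallel axis theorem gives I = 0.20898 + (4.74)(0.87)² = 3.7967 kg m².
Total I = 0.25572 + 0.87549 + 3.7967 = 4.9279 kg m².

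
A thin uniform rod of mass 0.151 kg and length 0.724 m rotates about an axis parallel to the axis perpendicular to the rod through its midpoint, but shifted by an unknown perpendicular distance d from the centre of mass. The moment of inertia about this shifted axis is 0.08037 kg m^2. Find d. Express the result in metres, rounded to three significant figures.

0.699

About the centre-of-mass axis, I_cm = (1/12)ML² = (1/12)(0.151)(0.724)² = 0.0065959 kg m^2.
Parallel axis theorem: I = I_cm + Md², so Md² = 0.08037 − 0.0065959 = 0.073774 kg m^2.
d = √(0.073774 / 0.151) = 0.69898 m.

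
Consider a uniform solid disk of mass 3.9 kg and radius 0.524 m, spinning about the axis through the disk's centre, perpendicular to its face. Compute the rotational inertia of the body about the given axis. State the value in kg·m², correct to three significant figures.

I_cm = (1/2)MR² = (1/2)(3.9)(0.524)² = 0.53542 kg·m²; axis through the centre, so I = 0.53542 kg·m².

0.535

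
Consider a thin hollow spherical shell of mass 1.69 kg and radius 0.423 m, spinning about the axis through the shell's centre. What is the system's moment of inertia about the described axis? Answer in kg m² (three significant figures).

I_cm = (2/3)MR² = (2/3)(1.69)(0.423)² = 0.20159 kg m²; axis through the centre, so I = 0.20159 kg m².

0.202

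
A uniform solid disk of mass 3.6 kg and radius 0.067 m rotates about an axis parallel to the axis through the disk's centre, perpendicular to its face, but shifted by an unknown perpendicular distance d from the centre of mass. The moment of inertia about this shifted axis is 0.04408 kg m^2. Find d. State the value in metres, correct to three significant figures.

About the centre-of-mass axis, I_cm = (1/2)MR² = (1/2)(3.6)(0.067)² = 0.0080802 kg m^2.
Parallel axis theorem: I = I_cm + Md², so Md² = 0.04408 − 0.0080802 = 0.036 kg m^2.
d = √(0.036 / 3.6) = 0.1 m.

0.100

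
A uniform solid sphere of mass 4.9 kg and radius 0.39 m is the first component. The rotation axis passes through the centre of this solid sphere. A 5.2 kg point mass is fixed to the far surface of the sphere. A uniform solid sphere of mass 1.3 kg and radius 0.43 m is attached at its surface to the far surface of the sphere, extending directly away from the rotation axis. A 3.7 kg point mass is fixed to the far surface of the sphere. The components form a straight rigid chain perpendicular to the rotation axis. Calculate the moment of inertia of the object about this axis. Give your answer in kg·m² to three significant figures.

Solid sphere: I_cm = (2/5)MR² = (2/5)(4.9)(0.39)² = 0.29812 kg·m²; axis through the centre, so I = 0.29812 kg·m².
Point mass: I_cm = 0; centre at d = 0.39 m, so the parallel axis theorem gives I = 0 + (5.2)(0.39)² = 0.79092 kg·m².
Solid sphere: I_cm = (2/5)MR² = (2/5)(1.3)(0.43)² = 0.096148 kg·m²; centre at d = 0.39 + 0.43 = 0.82 m, so the parallel axis theorem gives I = 0.096148 + (1.3)(0.82)² = 0.97027 kg·m².
Point mass: I_cm = 0; centre at d = 0.39 + 0.43 + 0.43 = 1.25 m, so the parallel axis theorem gives I = 0 + (3.7)(1.25)² = 5.7812 kg·m².
Total I = 0.29812 + 0.79092 + 0.97027 + 5.7812 = 7.8406 kg·m².

7.84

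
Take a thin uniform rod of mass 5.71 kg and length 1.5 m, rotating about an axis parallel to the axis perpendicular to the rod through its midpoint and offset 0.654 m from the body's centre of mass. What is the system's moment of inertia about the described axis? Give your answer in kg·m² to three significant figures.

3.51

I_cm = (1/12)ML² = (1/12)(5.71)(1.5)² = 1.0706 kg·m²; centre at d = 0.654 m, so the parallel axis theorem gives I = 1.0706 + (5.71)(0.654)² = 3.5129 kg·m².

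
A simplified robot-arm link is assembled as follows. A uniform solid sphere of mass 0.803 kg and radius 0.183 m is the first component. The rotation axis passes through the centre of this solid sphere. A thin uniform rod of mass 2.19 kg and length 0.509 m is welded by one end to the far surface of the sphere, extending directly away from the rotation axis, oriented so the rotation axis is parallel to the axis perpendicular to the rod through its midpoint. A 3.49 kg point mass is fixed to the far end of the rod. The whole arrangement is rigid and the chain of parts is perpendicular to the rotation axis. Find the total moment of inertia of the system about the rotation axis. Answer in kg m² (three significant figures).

Solid sphere: I_cm = (2/5)MR² = (2/5)(0.803)(0.183)² = 0.010757 kg m²; axis through the centre, so I = 0.010757 kg m².
Thin rod: I_cm = (1/12)ML² = (1/12)(2.19)(0.509)² = 0.047282 kg m²; centre at d = 0.183 + 0.2545 = 0.4375 m, so I = I_cm + Md² gives I = 0.047282 + (2.19)(0.4375)² = 0.46646 kg m².
Point mass: I_cm = 0; centre at d = 0.183 + 0.2545 + 0.2545 = 0.692 m, so I = I_cm + Md² gives I = 0 + (3.49)(0.692)² = 1.6712 kg m².
Total I = 0.010757 + 0.46646 + 1.6712 = 2.1485 kg m².

2.15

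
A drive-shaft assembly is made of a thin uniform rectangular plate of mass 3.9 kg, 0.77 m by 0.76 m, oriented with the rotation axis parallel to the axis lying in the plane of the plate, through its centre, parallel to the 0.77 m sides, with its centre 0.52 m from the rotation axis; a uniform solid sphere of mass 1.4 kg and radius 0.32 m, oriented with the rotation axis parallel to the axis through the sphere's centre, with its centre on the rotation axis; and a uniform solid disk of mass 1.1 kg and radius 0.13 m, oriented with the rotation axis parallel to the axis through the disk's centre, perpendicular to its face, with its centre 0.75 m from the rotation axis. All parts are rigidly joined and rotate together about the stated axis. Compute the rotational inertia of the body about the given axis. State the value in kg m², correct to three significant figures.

Rectangular plate: I_cm = (1/12)Mb² = (1/12)(3.9)(0.76)² = 0.18772 kg m²; centre at d = 0.52 m, so I = I_cm + Md² gives I = 0.18772 + (3.9)(0.52)² = 1.2423 kg m².
Solid sphere: I_cm = (2/5)MR² = (2/5)(1.4)(0.32)² = 0.057344 kg m²; axis through the centre, so I = 0.057344 kg m².
Solid disk: I_cm = (1/2)MR² = (1/2)(1.1)(0.13)² = 0.009295 kg m²; centre at d = 0.75 m, so I = I_cm + Md² gives I = 0.009295 + (1.1)(0.75)² = 0.62805 kg m².
Total I = 1.2423 + 0.057344 + 0.62805 = 1.9277 kg m².

1.93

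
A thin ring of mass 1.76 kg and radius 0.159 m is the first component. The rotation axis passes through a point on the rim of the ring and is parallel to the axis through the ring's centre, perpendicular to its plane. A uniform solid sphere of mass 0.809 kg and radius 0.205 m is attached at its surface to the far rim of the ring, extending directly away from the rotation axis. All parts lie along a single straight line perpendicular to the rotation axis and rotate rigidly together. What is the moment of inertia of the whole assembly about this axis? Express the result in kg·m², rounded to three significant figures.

0.324

Thin ring: I_cm = MR² = (1.76)(0.159)² = 0.044495 kg·m²; centre at d = 0.159 m, so the parallel axis theorem gives I = 0.044495 + (1.76)(0.159)² = 0.088989 kg·m².
Solid sphere: I_cm = (2/5)MR² = (2/5)(0.809)(0.205)² = 0.013599 kg·m²; centre at d = 0.159 + 0.159 + 0.205 = 0.523 m, so the parallel axis theorem gives I = 0.013599 + (0.809)(0.523)² = 0.23488 kg·m².
Total I = 0.088989 + 0.23488 = 0.32387 kg·m².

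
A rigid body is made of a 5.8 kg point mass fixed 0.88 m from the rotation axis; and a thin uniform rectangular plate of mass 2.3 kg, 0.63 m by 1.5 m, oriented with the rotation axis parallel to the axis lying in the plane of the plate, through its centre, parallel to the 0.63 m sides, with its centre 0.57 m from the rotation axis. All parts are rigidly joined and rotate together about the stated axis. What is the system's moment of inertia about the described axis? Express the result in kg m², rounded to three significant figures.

Point mass: I_cm = 0; centre at d = 0.88 m, so I = I_cm + Md² gives I = 0 + (5.8)(0.88)² = 4.4915 kg m².
Rectangular plate: I_cm = (1/12)Mb² = (1/12)(2.3)(1.5)² = 0.43125 kg m²; centre at d = 0.57 m, so I = I_cm + Md² gives I = 0.43125 + (2.3)(0.57)² = 1.1785 kg m².
Total I = 4.4915 + 1.1785 = 5.67 kg m².

5.67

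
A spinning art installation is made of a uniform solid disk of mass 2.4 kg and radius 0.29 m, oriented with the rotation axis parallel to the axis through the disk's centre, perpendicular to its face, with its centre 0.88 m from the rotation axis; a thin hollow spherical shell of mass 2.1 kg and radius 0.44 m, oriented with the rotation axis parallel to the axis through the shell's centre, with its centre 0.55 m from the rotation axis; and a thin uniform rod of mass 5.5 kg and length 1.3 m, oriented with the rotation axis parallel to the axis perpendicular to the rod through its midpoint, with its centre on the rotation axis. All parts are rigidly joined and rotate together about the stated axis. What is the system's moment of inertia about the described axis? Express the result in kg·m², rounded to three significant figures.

3.64

Solid disk: I_cm = (1/2)MR² = (1/2)(2.4)(0.29)² = 0.10092 kg·m²; centre at d = 0.88 m, so the parallel axis theorem gives I = 0.10092 + (2.4)(0.88)² = 1.9595 kg·m².
Spherical shell: I_cm = (2/3)MR² = (2/3)(2.1)(0.44)² = 0.27104 kg·m²; centre at d = 0.55 m, so the parallel axis theorem gives I = 0.27104 + (2.1)(0.55)² = 0.90629 kg·m².
Thin rod: I_cm = (1/12)ML² = (1/12)(5.5)(1.3)² = 0.77458 kg·m²; axis through the centre, so I = 0.77458 kg·m².
Total I = 1.9595 + 0.90629 + 0.77458 = 3.6404 kg·m².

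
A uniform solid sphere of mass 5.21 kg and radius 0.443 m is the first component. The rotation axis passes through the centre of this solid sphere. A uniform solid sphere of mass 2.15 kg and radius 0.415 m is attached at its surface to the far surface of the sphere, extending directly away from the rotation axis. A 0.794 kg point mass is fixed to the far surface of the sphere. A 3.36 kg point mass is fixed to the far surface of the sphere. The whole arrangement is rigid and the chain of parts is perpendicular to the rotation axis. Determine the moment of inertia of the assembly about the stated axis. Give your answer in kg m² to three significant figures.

8.87

Solid sphere: I_cm = (2/5)MR² = (2/5)(5.21)(0.443)² = 0.40898 kg m²; axis through the centre, so I = 0.40898 kg m².
Solid sphere: I_cm = (2/5)MR² = (2/5)(2.15)(0.415)² = 0.14811 kg m²; centre at d = 0.443 + 0.415 = 0.858 m, so the parallel axis theorem gives I = 0.14811 + (2.15)(0.858)² = 1.7309 kg m².
Point mass: I_cm = 0; centre at d = 0.443 + 0.415 + 0.415 = 1.273 m, so the parallel axis theorem gives I = 0 + (0.794)(1.273)² = 1.2867 kg m².
Point mass: I_cm = 0; centre at d = 0.443 + 0.415 + 0.415 = 1.273 m, so the parallel axis theorem gives I = 0 + (3.36)(1.273)² = 5.445 kg m².
Total I = 0.40898 + 1.7309 + 1.2867 + 5.445 = 8.8715 kg m².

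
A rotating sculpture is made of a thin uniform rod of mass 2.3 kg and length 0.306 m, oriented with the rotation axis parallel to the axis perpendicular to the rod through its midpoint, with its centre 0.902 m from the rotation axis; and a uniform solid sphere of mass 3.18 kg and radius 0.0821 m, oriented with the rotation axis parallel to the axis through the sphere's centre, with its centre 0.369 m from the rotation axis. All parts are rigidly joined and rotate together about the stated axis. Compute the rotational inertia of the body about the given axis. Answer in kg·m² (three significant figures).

2.33

Thin rod: I_cm = (1/12)ML² = (1/12)(2.3)(0.306)² = 0.017947 kg·m²; centre at d = 0.902 m, so the parallel axis theorem gives I = 0.017947 + (2.3)(0.902)² = 1.8892 kg·m².
Solid sphere: I_cm = (2/5)MR² = (2/5)(3.18)(0.0821)² = 0.0085738 kg·m²; centre at d = 0.369 m, so the parallel axis theorem gives I = 0.0085738 + (3.18)(0.369)² = 0.44157 kg·m².
Total I = 1.8892 + 0.44157 = 2.3308 kg·m².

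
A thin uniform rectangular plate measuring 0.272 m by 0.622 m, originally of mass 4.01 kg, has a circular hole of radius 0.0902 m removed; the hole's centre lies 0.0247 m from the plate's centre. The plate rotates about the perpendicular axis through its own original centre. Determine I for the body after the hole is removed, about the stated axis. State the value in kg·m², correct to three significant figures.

Unpierced body about its centre: I₀ = (1/12)M(a²+b²) = (1/12)(4.01)[(0.272)² + (0.622)²] = 0.15401 kg·m².
The removed disk has mass m = M·πr²/(ab) = (4.01)·π(0.0902)²/(0.272·0.622) = 0.60583 kg (same uniform areal density).
Its moment of inertia about the rotation axis (parallel-axis theorem): I_hole = (1/2)mr² + md² = (1/2)(0.60583)(0.0902)² + (0.60583)(0.0247)² = 0.0028341 kg·m².
Treating the hole as negative mass, I = I₀ − I_hole = 0.15401 − 0.0028341 = 0.15117 kg·m².

0.151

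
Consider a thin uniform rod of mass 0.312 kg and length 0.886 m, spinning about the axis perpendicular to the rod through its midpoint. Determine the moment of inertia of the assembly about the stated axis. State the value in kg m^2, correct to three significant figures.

0.0204

I_cm = (1/12)ML² = (1/12)(0.312)(0.886)² = 0.02041 kg m^2; axis through the centre, so I = 0.02041 kg m^2.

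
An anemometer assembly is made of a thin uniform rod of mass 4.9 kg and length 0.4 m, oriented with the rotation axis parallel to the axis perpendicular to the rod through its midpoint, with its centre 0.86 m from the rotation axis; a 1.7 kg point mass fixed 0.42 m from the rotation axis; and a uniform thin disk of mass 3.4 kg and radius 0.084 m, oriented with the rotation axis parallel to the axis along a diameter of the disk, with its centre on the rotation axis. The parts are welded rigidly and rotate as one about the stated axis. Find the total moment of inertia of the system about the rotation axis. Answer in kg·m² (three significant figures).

Thin rod: I_cm = (1/12)ML² = (1/12)(4.9)(0.4)² = 0.065333 kg·m²; centre at d = 0.86 m, so I = I_cm + Md² gives I = 0.065333 + (4.9)(0.86)² = 3.6894 kg·m².
Point mass: I_cm = 0; centre at d = 0.42 m, so I = I_cm + Md² gives I = 0 + (1.7)(0.42)² = 0.29988 kg·m².
Thin disk: I_cm = (1/4)MR² = (1/4)(3.4)(0.084)² = 0.0059976 kg·m²; axis through the centre, so I = 0.0059976 kg·m².
Total I = 3.6894 + 0.29988 + 0.0059976 = 3.9953 kg·m².

4.00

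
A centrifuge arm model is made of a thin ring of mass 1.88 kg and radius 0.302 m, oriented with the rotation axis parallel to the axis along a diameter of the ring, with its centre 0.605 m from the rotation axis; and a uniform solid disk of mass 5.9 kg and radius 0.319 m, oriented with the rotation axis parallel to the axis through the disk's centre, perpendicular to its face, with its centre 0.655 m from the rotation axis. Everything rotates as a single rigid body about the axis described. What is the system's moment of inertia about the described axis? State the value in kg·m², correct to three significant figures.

Thin ring: I_cm = (1/2)MR² = (1/2)(1.88)(0.302)² = 0.085732 kg·m²; centre at d = 0.605 m, so the parallel axis theorem gives I = 0.085732 + (1.88)(0.605)² = 0.77386 kg·m².
Solid disk: I_cm = (1/2)MR² = (1/2)(5.9)(0.319)² = 0.30019 kg·m²; centre at d = 0.655 m, so the parallel axis theorem gives I = 0.30019 + (5.9)(0.655)² = 2.8314 kg·m².
Total I = 0.77386 + 2.8314 = 3.6053 kg·m².

3.61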